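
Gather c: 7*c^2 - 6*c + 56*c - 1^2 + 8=7*c^2 + 50*c + 7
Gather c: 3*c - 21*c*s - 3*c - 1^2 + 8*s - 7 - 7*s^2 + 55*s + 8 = -21*c*s - 7*s^2 + 63*s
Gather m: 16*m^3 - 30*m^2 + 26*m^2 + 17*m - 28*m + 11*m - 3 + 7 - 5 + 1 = 16*m^3 - 4*m^2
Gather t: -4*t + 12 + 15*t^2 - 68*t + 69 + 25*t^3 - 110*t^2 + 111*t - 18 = 25*t^3 - 95*t^2 + 39*t + 63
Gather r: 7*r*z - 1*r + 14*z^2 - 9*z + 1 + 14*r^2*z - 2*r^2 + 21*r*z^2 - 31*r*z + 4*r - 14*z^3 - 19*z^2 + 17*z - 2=r^2*(14*z - 2) + r*(21*z^2 - 24*z + 3) - 14*z^3 - 5*z^2 + 8*z - 1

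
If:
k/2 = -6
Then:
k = -12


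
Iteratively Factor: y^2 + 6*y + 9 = (y + 3)*(y + 3)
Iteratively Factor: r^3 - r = (r + 1)*(r^2 - r) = (r - 1)*(r + 1)*(r)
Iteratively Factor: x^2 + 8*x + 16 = (x + 4)*(x + 4)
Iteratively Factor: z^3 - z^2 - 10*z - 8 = (z - 4)*(z^2 + 3*z + 2) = (z - 4)*(z + 2)*(z + 1)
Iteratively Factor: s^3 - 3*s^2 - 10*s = (s)*(s^2 - 3*s - 10) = s*(s + 2)*(s - 5)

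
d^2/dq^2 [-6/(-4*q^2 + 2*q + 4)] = 6*(4*q^2 - 2*q - (4*q - 1)^2 - 4)/(-2*q^2 + q + 2)^3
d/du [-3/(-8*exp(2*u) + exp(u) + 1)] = (3 - 48*exp(u))*exp(u)/(-8*exp(2*u) + exp(u) + 1)^2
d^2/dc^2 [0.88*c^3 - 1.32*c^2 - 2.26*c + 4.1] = 5.28*c - 2.64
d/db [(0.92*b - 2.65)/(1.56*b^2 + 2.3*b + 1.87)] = (-1.4352*b^2 + 8.268*b + 7.8154)/(2.4336*b^4 + 7.176*b^3 + 11.1244*b^2 + 8.602*b + 3.4969)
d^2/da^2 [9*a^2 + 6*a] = 18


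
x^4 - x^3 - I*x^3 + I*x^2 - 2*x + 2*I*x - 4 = (x - 2)*(x + 1)*(x - 2*I)*(x + I)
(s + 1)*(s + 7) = s^2 + 8*s + 7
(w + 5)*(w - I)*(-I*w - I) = -I*w^3 - w^2 - 6*I*w^2 - 6*w - 5*I*w - 5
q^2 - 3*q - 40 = (q - 8)*(q + 5)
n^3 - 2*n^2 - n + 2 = (n - 2)*(n - 1)*(n + 1)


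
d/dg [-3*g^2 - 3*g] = -6*g - 3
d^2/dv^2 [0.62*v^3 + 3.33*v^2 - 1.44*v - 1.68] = 3.72*v + 6.66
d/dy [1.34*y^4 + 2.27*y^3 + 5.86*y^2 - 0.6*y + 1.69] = 5.36*y^3 + 6.81*y^2 + 11.72*y - 0.6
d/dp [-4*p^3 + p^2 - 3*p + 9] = -12*p^2 + 2*p - 3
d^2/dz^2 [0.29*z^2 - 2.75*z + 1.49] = 0.580000000000000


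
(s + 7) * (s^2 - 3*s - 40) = s^3 + 4*s^2 - 61*s - 280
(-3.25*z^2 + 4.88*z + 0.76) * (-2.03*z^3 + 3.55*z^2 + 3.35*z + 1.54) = 6.5975*z^5 - 21.4439*z^4 + 4.8937*z^3 + 14.041*z^2 + 10.0612*z + 1.1704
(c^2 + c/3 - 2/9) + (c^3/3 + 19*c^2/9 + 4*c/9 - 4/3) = c^3/3 + 28*c^2/9 + 7*c/9 - 14/9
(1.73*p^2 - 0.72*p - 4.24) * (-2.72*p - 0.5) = -4.7056*p^3 + 1.0934*p^2 + 11.8928*p + 2.12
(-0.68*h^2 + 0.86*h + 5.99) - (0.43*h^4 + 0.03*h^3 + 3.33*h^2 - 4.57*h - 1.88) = -0.43*h^4 - 0.03*h^3 - 4.01*h^2 + 5.43*h + 7.87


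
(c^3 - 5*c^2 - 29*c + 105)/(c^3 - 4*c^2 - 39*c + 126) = (c + 5)/(c + 6)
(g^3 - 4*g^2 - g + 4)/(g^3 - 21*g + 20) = (g + 1)/(g + 5)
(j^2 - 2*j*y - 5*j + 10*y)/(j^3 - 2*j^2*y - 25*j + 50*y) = 1/(j + 5)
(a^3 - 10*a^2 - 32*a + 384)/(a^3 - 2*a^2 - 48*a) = (a - 8)/a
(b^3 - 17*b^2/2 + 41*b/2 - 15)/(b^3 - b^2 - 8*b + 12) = (b^2 - 13*b/2 + 15/2)/(b^2 + b - 6)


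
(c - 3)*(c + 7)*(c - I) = c^3 + 4*c^2 - I*c^2 - 21*c - 4*I*c + 21*I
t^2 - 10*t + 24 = (t - 6)*(t - 4)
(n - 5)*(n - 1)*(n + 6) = n^3 - 31*n + 30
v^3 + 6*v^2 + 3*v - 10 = (v - 1)*(v + 2)*(v + 5)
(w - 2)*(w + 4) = w^2 + 2*w - 8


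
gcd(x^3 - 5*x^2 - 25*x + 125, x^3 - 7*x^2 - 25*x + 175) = x^2 - 25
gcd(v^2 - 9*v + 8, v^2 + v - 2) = v - 1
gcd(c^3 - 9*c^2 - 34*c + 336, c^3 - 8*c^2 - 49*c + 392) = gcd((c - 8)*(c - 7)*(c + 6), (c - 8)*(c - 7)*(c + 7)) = c^2 - 15*c + 56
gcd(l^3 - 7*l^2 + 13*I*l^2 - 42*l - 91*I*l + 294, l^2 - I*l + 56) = l + 7*I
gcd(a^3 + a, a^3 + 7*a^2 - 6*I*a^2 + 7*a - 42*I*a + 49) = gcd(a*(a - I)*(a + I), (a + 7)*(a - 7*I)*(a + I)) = a + I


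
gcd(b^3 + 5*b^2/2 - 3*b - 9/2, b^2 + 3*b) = b + 3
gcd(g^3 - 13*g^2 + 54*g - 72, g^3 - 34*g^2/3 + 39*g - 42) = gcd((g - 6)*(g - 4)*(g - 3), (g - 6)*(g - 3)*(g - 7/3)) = g^2 - 9*g + 18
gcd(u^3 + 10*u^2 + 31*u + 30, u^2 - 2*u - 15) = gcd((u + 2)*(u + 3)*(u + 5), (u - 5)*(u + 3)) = u + 3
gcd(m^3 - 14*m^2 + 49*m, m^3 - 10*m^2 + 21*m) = m^2 - 7*m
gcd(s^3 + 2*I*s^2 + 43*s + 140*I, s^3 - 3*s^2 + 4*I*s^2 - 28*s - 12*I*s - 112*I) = s + 4*I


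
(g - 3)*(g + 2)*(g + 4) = g^3 + 3*g^2 - 10*g - 24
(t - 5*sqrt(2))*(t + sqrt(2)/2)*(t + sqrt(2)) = t^3 - 7*sqrt(2)*t^2/2 - 14*t - 5*sqrt(2)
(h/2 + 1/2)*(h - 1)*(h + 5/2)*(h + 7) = h^4/2 + 19*h^3/4 + 33*h^2/4 - 19*h/4 - 35/4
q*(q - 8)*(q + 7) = q^3 - q^2 - 56*q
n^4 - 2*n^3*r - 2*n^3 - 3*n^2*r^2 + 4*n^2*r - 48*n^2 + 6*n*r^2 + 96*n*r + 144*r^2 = (n - 8)*(n + 6)*(n - 3*r)*(n + r)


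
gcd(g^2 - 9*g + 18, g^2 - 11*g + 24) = g - 3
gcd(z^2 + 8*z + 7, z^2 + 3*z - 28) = z + 7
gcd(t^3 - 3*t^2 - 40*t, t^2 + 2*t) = t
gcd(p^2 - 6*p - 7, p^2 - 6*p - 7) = p^2 - 6*p - 7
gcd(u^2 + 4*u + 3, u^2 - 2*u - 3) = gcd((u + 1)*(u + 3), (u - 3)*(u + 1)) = u + 1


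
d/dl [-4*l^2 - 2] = -8*l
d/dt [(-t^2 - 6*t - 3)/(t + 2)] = (-t^2 - 4*t - 9)/(t^2 + 4*t + 4)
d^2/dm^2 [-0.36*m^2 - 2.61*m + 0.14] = -0.720000000000000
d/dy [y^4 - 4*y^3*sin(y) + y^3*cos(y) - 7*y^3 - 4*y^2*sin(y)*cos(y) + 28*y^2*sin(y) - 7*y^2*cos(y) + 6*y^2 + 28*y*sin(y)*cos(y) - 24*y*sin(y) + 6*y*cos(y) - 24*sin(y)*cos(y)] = -y^3*sin(y) - 4*y^3*cos(y) + 4*y^3 - 5*y^2*sin(y) + 31*y^2*cos(y) - 4*y^2*cos(2*y) - 21*y^2 + 50*y*sin(y) - 4*y*sin(2*y) - 38*y*cos(y) + 28*y*cos(2*y) + 12*y - 24*sin(y) + 14*sin(2*y) + 6*cos(y) - 24*cos(2*y)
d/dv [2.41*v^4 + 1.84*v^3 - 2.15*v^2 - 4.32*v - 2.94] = 9.64*v^3 + 5.52*v^2 - 4.3*v - 4.32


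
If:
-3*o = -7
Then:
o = 7/3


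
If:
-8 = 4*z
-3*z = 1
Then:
No Solution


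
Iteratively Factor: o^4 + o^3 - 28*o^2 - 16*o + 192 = (o - 4)*(o^3 + 5*o^2 - 8*o - 48) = (o - 4)*(o + 4)*(o^2 + o - 12) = (o - 4)*(o - 3)*(o + 4)*(o + 4)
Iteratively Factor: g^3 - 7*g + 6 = (g - 1)*(g^2 + g - 6) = (g - 1)*(g + 3)*(g - 2)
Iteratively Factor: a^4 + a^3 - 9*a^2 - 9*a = (a + 1)*(a^3 - 9*a) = (a - 3)*(a + 1)*(a^2 + 3*a) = a*(a - 3)*(a + 1)*(a + 3)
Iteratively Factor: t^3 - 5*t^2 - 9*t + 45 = (t - 5)*(t^2 - 9) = (t - 5)*(t - 3)*(t + 3)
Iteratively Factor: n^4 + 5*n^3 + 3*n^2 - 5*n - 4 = (n + 1)*(n^3 + 4*n^2 - n - 4) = (n + 1)*(n + 4)*(n^2 - 1) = (n + 1)^2*(n + 4)*(n - 1)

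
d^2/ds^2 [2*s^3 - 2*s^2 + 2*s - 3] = 12*s - 4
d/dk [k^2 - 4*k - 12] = 2*k - 4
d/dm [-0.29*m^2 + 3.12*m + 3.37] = 3.12 - 0.58*m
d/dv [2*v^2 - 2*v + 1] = 4*v - 2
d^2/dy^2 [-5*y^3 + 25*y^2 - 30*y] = 50 - 30*y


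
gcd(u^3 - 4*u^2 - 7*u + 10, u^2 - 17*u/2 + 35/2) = u - 5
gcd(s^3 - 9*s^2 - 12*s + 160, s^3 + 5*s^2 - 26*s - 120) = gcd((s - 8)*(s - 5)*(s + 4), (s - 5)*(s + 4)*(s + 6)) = s^2 - s - 20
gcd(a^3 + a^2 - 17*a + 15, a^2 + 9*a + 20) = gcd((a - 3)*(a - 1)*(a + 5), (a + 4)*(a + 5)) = a + 5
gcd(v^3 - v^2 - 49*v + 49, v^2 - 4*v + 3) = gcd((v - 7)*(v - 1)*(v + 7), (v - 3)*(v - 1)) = v - 1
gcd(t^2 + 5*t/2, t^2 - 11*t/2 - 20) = t + 5/2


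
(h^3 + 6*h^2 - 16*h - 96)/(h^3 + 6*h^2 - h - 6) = (h^2 - 16)/(h^2 - 1)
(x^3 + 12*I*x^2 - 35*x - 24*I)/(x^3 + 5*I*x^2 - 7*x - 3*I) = (x + 8*I)/(x + I)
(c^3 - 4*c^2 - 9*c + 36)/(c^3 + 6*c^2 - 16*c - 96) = (c^2 - 9)/(c^2 + 10*c + 24)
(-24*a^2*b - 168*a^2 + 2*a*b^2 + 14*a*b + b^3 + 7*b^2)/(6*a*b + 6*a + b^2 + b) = (-4*a*b - 28*a + b^2 + 7*b)/(b + 1)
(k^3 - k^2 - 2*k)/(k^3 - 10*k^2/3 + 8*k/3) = 3*(k + 1)/(3*k - 4)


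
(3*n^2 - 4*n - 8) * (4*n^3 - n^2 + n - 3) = 12*n^5 - 19*n^4 - 25*n^3 - 5*n^2 + 4*n + 24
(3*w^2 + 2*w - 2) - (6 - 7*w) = 3*w^2 + 9*w - 8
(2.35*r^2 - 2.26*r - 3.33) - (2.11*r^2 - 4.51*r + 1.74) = 0.24*r^2 + 2.25*r - 5.07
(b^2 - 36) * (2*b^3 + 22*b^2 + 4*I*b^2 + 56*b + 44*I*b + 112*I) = 2*b^5 + 22*b^4 + 4*I*b^4 - 16*b^3 + 44*I*b^3 - 792*b^2 - 32*I*b^2 - 2016*b - 1584*I*b - 4032*I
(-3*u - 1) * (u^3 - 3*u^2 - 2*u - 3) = -3*u^4 + 8*u^3 + 9*u^2 + 11*u + 3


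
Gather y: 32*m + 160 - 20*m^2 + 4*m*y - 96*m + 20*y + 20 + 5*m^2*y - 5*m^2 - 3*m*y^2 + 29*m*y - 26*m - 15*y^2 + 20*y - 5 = -25*m^2 - 90*m + y^2*(-3*m - 15) + y*(5*m^2 + 33*m + 40) + 175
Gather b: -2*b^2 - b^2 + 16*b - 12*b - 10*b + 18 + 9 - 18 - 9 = -3*b^2 - 6*b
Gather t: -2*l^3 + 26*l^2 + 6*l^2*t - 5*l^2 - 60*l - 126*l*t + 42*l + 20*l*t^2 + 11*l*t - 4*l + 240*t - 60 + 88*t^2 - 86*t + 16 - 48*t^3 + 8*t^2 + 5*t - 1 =-2*l^3 + 21*l^2 - 22*l - 48*t^3 + t^2*(20*l + 96) + t*(6*l^2 - 115*l + 159) - 45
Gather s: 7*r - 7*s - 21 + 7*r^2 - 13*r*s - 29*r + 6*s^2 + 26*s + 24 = 7*r^2 - 22*r + 6*s^2 + s*(19 - 13*r) + 3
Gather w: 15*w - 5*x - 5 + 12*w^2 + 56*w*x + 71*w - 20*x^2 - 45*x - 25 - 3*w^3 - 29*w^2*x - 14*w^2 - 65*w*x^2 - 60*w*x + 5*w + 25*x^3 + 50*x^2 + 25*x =-3*w^3 + w^2*(-29*x - 2) + w*(-65*x^2 - 4*x + 91) + 25*x^3 + 30*x^2 - 25*x - 30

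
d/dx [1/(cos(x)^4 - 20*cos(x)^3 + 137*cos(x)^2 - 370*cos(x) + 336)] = 2*(2*cos(x)^3 - 30*cos(x)^2 + 137*cos(x) - 185)*sin(x)/(cos(x)^4 - 20*cos(x)^3 + 137*cos(x)^2 - 370*cos(x) + 336)^2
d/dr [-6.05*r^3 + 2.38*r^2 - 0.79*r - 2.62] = -18.15*r^2 + 4.76*r - 0.79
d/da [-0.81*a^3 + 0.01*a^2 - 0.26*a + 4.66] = -2.43*a^2 + 0.02*a - 0.26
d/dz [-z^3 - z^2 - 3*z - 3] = -3*z^2 - 2*z - 3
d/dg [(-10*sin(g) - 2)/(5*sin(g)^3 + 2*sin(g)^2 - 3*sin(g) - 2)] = 2*(50*sin(g)^3 + 25*sin(g)^2 + 4*sin(g) + 7)*cos(g)/(5*sin(g)^3 + 2*sin(g)^2 - 3*sin(g) - 2)^2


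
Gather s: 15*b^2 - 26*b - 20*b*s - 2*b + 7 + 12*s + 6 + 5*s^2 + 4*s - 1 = 15*b^2 - 28*b + 5*s^2 + s*(16 - 20*b) + 12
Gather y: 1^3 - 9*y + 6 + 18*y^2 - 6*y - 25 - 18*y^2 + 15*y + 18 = 0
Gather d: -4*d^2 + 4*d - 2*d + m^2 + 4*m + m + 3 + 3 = -4*d^2 + 2*d + m^2 + 5*m + 6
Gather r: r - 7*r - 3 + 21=18 - 6*r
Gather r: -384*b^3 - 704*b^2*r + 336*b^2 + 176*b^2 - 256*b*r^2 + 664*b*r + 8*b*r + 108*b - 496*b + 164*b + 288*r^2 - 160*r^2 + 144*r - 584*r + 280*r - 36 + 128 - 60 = -384*b^3 + 512*b^2 - 224*b + r^2*(128 - 256*b) + r*(-704*b^2 + 672*b - 160) + 32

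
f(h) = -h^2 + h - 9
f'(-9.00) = 19.00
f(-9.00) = -99.00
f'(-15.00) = 31.00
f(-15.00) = -249.00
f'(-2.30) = 5.60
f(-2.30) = -16.59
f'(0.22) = 0.56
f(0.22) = -8.83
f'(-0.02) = 1.04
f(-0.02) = -9.02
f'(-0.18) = 1.36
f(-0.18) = -9.21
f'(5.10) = -9.20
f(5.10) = -29.91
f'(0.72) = -0.44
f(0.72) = -8.80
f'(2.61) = -4.22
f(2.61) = -13.20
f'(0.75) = -0.50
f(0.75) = -8.81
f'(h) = 1 - 2*h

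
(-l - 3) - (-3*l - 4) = 2*l + 1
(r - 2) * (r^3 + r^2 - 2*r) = r^4 - r^3 - 4*r^2 + 4*r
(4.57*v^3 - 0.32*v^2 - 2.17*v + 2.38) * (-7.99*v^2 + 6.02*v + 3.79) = -36.5143*v^5 + 30.0682*v^4 + 32.7322*v^3 - 33.2924*v^2 + 6.1033*v + 9.0202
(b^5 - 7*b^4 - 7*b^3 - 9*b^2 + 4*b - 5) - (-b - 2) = b^5 - 7*b^4 - 7*b^3 - 9*b^2 + 5*b - 3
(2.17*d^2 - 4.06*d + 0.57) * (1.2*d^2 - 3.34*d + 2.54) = 2.604*d^4 - 12.1198*d^3 + 19.7562*d^2 - 12.2162*d + 1.4478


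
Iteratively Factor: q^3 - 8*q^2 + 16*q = (q)*(q^2 - 8*q + 16) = q*(q - 4)*(q - 4)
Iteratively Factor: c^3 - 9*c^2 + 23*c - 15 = (c - 5)*(c^2 - 4*c + 3) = (c - 5)*(c - 3)*(c - 1)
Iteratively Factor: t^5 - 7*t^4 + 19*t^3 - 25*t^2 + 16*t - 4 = (t - 1)*(t^4 - 6*t^3 + 13*t^2 - 12*t + 4) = (t - 1)^2*(t^3 - 5*t^2 + 8*t - 4) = (t - 1)^3*(t^2 - 4*t + 4) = (t - 2)*(t - 1)^3*(t - 2)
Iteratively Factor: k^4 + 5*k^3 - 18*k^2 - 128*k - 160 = (k + 2)*(k^3 + 3*k^2 - 24*k - 80) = (k + 2)*(k + 4)*(k^2 - k - 20) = (k - 5)*(k + 2)*(k + 4)*(k + 4)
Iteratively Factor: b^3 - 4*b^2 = (b)*(b^2 - 4*b) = b*(b - 4)*(b)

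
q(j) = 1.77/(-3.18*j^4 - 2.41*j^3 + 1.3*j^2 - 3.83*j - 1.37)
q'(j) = 1.77*(12.72*j^3 + 7.23*j^2 - 2.6*j + 3.83)/(-3.18*j^4 - 2.41*j^3 + 1.3*j^2 - 3.83*j - 1.37)^2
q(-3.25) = -0.01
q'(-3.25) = -0.01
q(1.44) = -0.07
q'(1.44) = 0.15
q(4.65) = -0.00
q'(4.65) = 0.00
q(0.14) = -0.94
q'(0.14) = 1.81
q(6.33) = -0.00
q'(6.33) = 0.00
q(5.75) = -0.00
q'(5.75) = 0.00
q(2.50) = -0.01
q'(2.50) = 0.02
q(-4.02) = -0.00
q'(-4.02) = -0.00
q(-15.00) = -0.00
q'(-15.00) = -0.00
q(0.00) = -1.29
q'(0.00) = 3.61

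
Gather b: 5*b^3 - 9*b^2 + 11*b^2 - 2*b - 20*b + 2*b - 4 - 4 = 5*b^3 + 2*b^2 - 20*b - 8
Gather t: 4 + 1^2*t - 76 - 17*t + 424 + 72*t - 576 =56*t - 224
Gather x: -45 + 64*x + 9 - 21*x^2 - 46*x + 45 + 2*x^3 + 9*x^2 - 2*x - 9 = 2*x^3 - 12*x^2 + 16*x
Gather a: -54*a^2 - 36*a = -54*a^2 - 36*a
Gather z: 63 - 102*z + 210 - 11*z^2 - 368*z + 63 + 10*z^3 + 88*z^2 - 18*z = 10*z^3 + 77*z^2 - 488*z + 336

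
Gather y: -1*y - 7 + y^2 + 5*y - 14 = y^2 + 4*y - 21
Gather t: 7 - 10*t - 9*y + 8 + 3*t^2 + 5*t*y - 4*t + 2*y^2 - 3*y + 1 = 3*t^2 + t*(5*y - 14) + 2*y^2 - 12*y + 16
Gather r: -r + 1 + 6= 7 - r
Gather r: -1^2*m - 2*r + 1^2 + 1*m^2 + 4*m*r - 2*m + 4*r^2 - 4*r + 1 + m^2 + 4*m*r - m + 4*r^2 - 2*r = 2*m^2 - 4*m + 8*r^2 + r*(8*m - 8) + 2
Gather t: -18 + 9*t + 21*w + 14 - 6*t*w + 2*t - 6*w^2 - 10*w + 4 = t*(11 - 6*w) - 6*w^2 + 11*w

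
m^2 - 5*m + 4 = (m - 4)*(m - 1)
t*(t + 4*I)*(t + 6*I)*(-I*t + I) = -I*t^4 + 10*t^3 + I*t^3 - 10*t^2 + 24*I*t^2 - 24*I*t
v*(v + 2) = v^2 + 2*v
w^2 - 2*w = w*(w - 2)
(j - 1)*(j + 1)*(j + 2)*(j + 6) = j^4 + 8*j^3 + 11*j^2 - 8*j - 12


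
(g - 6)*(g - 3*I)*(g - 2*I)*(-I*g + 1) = -I*g^4 - 4*g^3 + 6*I*g^3 + 24*g^2 + I*g^2 - 6*g - 6*I*g + 36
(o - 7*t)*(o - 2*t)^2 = o^3 - 11*o^2*t + 32*o*t^2 - 28*t^3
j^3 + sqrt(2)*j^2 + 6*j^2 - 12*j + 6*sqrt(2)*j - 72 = (j + 6)*(j - 2*sqrt(2))*(j + 3*sqrt(2))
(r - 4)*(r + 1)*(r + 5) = r^3 + 2*r^2 - 19*r - 20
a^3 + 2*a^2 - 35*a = a*(a - 5)*(a + 7)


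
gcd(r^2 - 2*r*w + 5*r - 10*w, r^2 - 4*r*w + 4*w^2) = r - 2*w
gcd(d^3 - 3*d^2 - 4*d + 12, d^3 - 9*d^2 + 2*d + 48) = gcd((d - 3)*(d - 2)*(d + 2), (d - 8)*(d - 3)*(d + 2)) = d^2 - d - 6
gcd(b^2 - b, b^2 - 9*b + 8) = b - 1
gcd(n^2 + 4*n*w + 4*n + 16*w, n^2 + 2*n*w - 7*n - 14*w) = 1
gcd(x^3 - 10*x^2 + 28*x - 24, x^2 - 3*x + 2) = x - 2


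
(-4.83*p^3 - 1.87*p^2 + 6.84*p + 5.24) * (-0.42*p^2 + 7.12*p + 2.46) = 2.0286*p^5 - 33.6042*p^4 - 28.069*p^3 + 41.8998*p^2 + 54.1352*p + 12.8904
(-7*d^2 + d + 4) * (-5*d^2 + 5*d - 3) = 35*d^4 - 40*d^3 + 6*d^2 + 17*d - 12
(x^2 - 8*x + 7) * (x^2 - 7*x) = x^4 - 15*x^3 + 63*x^2 - 49*x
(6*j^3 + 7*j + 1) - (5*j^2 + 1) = 6*j^3 - 5*j^2 + 7*j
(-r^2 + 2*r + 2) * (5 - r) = r^3 - 7*r^2 + 8*r + 10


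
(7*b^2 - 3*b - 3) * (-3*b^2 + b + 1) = -21*b^4 + 16*b^3 + 13*b^2 - 6*b - 3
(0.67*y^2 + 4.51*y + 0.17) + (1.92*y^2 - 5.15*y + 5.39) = 2.59*y^2 - 0.640000000000001*y + 5.56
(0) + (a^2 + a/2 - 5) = a^2 + a/2 - 5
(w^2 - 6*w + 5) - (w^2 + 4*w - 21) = 26 - 10*w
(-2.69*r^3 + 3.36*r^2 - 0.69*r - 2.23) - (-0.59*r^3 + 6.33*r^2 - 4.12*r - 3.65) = -2.1*r^3 - 2.97*r^2 + 3.43*r + 1.42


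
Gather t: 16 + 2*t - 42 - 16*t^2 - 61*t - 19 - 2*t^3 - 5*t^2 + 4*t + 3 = -2*t^3 - 21*t^2 - 55*t - 42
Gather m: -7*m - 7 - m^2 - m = -m^2 - 8*m - 7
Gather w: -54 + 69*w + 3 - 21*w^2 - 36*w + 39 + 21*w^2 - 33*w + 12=0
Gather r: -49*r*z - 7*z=-49*r*z - 7*z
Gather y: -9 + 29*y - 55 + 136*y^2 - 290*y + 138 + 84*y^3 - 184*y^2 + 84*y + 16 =84*y^3 - 48*y^2 - 177*y + 90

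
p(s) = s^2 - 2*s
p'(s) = 2*s - 2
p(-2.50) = 11.25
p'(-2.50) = -7.00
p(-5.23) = 37.81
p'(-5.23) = -12.46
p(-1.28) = 4.20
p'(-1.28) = -4.56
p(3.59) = 5.71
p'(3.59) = 5.18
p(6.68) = 31.26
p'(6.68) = 11.36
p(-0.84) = 2.39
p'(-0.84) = -3.68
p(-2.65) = 12.32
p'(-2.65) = -7.30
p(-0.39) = 0.93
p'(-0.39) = -2.78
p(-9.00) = 99.00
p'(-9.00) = -20.00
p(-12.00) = 168.00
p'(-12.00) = -26.00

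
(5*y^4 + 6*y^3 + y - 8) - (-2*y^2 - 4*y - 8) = 5*y^4 + 6*y^3 + 2*y^2 + 5*y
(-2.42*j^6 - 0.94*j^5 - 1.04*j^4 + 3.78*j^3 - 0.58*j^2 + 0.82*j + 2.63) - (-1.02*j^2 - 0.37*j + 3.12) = -2.42*j^6 - 0.94*j^5 - 1.04*j^4 + 3.78*j^3 + 0.44*j^2 + 1.19*j - 0.49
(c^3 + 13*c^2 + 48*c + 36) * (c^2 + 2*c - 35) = c^5 + 15*c^4 + 39*c^3 - 323*c^2 - 1608*c - 1260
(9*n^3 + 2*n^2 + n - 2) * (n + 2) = 9*n^4 + 20*n^3 + 5*n^2 - 4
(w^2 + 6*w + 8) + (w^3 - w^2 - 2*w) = w^3 + 4*w + 8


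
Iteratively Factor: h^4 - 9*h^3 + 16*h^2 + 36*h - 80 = (h - 5)*(h^3 - 4*h^2 - 4*h + 16) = (h - 5)*(h - 4)*(h^2 - 4) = (h - 5)*(h - 4)*(h + 2)*(h - 2)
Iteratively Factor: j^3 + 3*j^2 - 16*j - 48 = (j + 3)*(j^2 - 16) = (j - 4)*(j + 3)*(j + 4)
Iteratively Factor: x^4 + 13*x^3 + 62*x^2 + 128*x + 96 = (x + 2)*(x^3 + 11*x^2 + 40*x + 48) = (x + 2)*(x + 4)*(x^2 + 7*x + 12) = (x + 2)*(x + 3)*(x + 4)*(x + 4)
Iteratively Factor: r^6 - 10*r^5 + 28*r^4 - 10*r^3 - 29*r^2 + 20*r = (r + 1)*(r^5 - 11*r^4 + 39*r^3 - 49*r^2 + 20*r) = (r - 1)*(r + 1)*(r^4 - 10*r^3 + 29*r^2 - 20*r) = (r - 1)^2*(r + 1)*(r^3 - 9*r^2 + 20*r) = (r - 4)*(r - 1)^2*(r + 1)*(r^2 - 5*r) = r*(r - 4)*(r - 1)^2*(r + 1)*(r - 5)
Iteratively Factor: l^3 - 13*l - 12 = (l + 1)*(l^2 - l - 12) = (l + 1)*(l + 3)*(l - 4)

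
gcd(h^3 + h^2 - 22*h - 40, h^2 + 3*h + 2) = h + 2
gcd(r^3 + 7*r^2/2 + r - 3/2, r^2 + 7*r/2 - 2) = r - 1/2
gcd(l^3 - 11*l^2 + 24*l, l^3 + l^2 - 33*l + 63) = l - 3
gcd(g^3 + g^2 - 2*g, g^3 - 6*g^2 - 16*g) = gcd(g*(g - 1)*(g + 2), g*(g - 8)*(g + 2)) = g^2 + 2*g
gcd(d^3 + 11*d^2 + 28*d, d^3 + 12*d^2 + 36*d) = d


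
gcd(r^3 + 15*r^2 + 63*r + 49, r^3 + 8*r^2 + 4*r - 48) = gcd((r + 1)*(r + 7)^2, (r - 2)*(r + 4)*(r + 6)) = 1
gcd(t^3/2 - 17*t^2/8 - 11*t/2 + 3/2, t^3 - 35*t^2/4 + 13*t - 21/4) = 1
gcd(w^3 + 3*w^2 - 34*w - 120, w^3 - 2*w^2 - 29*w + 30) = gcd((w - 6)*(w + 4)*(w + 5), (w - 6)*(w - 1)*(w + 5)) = w^2 - w - 30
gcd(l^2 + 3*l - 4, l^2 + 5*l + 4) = l + 4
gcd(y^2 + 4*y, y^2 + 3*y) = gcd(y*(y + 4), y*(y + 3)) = y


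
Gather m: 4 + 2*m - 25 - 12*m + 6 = -10*m - 15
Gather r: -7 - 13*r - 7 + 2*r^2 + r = 2*r^2 - 12*r - 14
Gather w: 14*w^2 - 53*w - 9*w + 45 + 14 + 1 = 14*w^2 - 62*w + 60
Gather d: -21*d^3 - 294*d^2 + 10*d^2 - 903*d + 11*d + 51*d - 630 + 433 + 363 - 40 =-21*d^3 - 284*d^2 - 841*d + 126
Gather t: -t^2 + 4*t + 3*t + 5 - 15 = -t^2 + 7*t - 10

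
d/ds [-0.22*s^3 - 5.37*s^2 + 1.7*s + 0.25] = -0.66*s^2 - 10.74*s + 1.7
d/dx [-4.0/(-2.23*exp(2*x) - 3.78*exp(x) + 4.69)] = (-17.84*exp(x) - 15.12)*exp(x)/(2.23*exp(2*x) + 3.78*exp(x) - 4.69)^2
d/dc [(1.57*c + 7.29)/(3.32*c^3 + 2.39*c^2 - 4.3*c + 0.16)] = (-10.4248*c^3 - 76.3607*c^2 - 34.8462*c + 31.5982)/(11.0224*c^6 + 15.8696*c^5 - 22.8399*c^4 - 19.4916*c^3 + 19.2548*c^2 - 1.376*c + 0.0256)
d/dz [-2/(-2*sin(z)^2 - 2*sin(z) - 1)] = -(4*sin(2*z) + 4*cos(z))/(2*sin(z) - cos(2*z) + 2)^2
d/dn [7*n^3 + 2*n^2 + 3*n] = 21*n^2 + 4*n + 3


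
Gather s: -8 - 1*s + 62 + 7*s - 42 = 6*s + 12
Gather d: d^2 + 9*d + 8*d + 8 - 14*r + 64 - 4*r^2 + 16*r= d^2 + 17*d - 4*r^2 + 2*r + 72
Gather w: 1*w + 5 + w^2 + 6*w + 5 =w^2 + 7*w + 10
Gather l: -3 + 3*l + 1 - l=2*l - 2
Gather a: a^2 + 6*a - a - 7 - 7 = a^2 + 5*a - 14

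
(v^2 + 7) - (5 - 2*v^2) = 3*v^2 + 2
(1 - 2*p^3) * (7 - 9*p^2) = 18*p^5 - 14*p^3 - 9*p^2 + 7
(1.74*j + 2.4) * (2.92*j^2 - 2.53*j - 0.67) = 5.0808*j^3 + 2.6058*j^2 - 7.2378*j - 1.608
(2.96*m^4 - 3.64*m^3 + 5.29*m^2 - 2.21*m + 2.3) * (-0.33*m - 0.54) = -0.9768*m^5 - 0.3972*m^4 + 0.2199*m^3 - 2.1273*m^2 + 0.4344*m - 1.242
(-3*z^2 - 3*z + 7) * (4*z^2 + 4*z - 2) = -12*z^4 - 24*z^3 + 22*z^2 + 34*z - 14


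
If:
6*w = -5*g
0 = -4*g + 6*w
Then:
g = 0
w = 0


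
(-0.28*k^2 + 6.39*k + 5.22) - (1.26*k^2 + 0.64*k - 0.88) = -1.54*k^2 + 5.75*k + 6.1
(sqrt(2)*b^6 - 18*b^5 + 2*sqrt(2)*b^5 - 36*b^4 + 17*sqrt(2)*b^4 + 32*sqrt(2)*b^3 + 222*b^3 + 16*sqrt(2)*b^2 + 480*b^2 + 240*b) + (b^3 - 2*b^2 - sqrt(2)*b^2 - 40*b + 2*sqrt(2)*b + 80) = sqrt(2)*b^6 - 18*b^5 + 2*sqrt(2)*b^5 - 36*b^4 + 17*sqrt(2)*b^4 + 32*sqrt(2)*b^3 + 223*b^3 + 15*sqrt(2)*b^2 + 478*b^2 + 2*sqrt(2)*b + 200*b + 80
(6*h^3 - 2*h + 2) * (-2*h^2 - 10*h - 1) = -12*h^5 - 60*h^4 - 2*h^3 + 16*h^2 - 18*h - 2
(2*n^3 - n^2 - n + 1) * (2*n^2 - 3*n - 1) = 4*n^5 - 8*n^4 - n^3 + 6*n^2 - 2*n - 1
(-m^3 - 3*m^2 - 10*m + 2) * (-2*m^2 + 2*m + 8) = 2*m^5 + 4*m^4 + 6*m^3 - 48*m^2 - 76*m + 16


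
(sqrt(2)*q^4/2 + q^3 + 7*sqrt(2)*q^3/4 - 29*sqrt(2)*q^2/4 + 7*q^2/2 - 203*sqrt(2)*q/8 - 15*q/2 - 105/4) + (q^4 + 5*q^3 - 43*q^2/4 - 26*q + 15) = sqrt(2)*q^4/2 + q^4 + 7*sqrt(2)*q^3/4 + 6*q^3 - 29*sqrt(2)*q^2/4 - 29*q^2/4 - 203*sqrt(2)*q/8 - 67*q/2 - 45/4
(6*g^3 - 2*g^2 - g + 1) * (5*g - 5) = 30*g^4 - 40*g^3 + 5*g^2 + 10*g - 5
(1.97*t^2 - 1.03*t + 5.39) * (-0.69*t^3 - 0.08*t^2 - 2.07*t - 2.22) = -1.3593*t^5 + 0.5531*t^4 - 7.7146*t^3 - 2.6725*t^2 - 8.8707*t - 11.9658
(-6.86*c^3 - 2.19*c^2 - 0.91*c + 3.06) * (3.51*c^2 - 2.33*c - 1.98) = -24.0786*c^5 + 8.2969*c^4 + 15.4914*c^3 + 17.1971*c^2 - 5.328*c - 6.0588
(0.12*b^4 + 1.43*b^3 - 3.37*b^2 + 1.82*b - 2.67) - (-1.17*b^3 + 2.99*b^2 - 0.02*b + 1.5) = 0.12*b^4 + 2.6*b^3 - 6.36*b^2 + 1.84*b - 4.17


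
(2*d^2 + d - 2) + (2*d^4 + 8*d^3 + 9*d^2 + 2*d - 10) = 2*d^4 + 8*d^3 + 11*d^2 + 3*d - 12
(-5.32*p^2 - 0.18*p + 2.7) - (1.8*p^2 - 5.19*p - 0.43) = -7.12*p^2 + 5.01*p + 3.13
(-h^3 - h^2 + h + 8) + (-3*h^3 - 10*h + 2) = -4*h^3 - h^2 - 9*h + 10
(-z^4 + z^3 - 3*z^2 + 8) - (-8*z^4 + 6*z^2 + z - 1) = 7*z^4 + z^3 - 9*z^2 - z + 9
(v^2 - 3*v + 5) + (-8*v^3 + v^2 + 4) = -8*v^3 + 2*v^2 - 3*v + 9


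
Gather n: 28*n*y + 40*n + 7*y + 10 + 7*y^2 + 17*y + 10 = n*(28*y + 40) + 7*y^2 + 24*y + 20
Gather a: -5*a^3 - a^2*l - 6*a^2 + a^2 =-5*a^3 + a^2*(-l - 5)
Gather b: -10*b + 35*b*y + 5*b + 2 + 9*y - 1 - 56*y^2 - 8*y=b*(35*y - 5) - 56*y^2 + y + 1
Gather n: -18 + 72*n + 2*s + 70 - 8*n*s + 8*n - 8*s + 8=n*(80 - 8*s) - 6*s + 60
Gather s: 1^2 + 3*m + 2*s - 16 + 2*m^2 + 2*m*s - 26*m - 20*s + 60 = 2*m^2 - 23*m + s*(2*m - 18) + 45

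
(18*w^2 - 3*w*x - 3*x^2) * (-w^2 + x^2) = -18*w^4 + 3*w^3*x + 21*w^2*x^2 - 3*w*x^3 - 3*x^4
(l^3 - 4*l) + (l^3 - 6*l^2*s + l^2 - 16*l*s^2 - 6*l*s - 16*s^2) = 2*l^3 - 6*l^2*s + l^2 - 16*l*s^2 - 6*l*s - 4*l - 16*s^2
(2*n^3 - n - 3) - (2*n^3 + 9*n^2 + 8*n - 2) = -9*n^2 - 9*n - 1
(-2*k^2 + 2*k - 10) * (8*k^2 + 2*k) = -16*k^4 + 12*k^3 - 76*k^2 - 20*k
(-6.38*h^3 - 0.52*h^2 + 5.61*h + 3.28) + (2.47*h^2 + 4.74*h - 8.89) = -6.38*h^3 + 1.95*h^2 + 10.35*h - 5.61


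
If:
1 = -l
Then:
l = -1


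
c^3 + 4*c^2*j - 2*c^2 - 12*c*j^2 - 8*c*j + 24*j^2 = (c - 2)*(c - 2*j)*(c + 6*j)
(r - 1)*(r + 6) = r^2 + 5*r - 6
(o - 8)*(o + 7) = o^2 - o - 56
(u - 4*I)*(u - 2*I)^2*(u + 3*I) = u^4 - 5*I*u^3 + 4*u^2 - 44*I*u - 48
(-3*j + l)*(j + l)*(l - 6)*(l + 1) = -3*j^2*l^2 + 15*j^2*l + 18*j^2 - 2*j*l^3 + 10*j*l^2 + 12*j*l + l^4 - 5*l^3 - 6*l^2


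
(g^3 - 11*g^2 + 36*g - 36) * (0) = 0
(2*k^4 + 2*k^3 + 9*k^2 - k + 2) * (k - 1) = 2*k^5 + 7*k^3 - 10*k^2 + 3*k - 2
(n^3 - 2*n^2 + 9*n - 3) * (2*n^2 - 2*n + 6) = 2*n^5 - 6*n^4 + 28*n^3 - 36*n^2 + 60*n - 18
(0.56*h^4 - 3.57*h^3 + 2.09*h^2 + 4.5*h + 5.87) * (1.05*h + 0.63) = 0.588*h^5 - 3.3957*h^4 - 0.0545999999999998*h^3 + 6.0417*h^2 + 8.9985*h + 3.6981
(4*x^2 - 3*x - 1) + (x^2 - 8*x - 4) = 5*x^2 - 11*x - 5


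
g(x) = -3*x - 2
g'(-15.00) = -3.00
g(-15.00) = 43.00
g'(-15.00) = -3.00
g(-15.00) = 43.00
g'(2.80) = -3.00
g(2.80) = -10.40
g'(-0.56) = -3.00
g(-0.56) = -0.32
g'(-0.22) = -3.00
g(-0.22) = -1.34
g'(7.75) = -3.00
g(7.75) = -25.25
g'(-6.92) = -3.00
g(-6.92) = 18.76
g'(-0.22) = -3.00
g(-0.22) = -1.34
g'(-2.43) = -3.00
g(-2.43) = 5.29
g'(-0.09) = -3.00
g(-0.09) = -1.73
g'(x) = -3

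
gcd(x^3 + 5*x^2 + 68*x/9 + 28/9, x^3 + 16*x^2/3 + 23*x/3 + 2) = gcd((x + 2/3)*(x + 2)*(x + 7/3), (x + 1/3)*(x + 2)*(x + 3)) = x + 2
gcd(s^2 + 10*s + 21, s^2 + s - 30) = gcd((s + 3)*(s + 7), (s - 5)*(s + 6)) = 1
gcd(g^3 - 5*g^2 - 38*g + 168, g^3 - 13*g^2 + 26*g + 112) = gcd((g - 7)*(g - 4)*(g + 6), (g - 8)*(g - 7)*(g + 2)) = g - 7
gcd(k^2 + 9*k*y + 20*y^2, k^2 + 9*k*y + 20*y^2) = k^2 + 9*k*y + 20*y^2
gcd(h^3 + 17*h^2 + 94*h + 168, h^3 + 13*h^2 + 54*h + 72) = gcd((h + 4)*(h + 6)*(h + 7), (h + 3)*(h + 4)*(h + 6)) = h^2 + 10*h + 24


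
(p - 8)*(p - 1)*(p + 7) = p^3 - 2*p^2 - 55*p + 56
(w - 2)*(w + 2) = w^2 - 4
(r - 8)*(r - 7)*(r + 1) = r^3 - 14*r^2 + 41*r + 56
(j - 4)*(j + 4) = j^2 - 16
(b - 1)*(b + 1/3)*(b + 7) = b^3 + 19*b^2/3 - 5*b - 7/3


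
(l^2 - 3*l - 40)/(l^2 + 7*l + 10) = (l - 8)/(l + 2)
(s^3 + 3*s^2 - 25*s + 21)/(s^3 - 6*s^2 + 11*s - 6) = (s + 7)/(s - 2)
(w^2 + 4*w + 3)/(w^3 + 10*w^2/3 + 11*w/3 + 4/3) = 3*(w + 3)/(3*w^2 + 7*w + 4)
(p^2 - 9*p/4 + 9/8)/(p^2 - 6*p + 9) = (8*p^2 - 18*p + 9)/(8*(p^2 - 6*p + 9))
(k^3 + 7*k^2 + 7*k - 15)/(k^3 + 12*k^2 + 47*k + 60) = (k - 1)/(k + 4)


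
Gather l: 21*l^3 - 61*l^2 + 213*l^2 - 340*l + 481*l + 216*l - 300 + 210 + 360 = 21*l^3 + 152*l^2 + 357*l + 270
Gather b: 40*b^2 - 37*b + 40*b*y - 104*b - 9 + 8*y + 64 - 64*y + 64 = 40*b^2 + b*(40*y - 141) - 56*y + 119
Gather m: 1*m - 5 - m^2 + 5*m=-m^2 + 6*m - 5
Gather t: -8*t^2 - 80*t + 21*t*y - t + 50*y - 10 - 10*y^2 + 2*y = -8*t^2 + t*(21*y - 81) - 10*y^2 + 52*y - 10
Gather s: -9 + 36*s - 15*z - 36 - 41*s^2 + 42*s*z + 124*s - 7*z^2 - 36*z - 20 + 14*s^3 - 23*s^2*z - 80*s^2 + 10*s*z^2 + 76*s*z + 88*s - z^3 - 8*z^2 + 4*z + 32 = 14*s^3 + s^2*(-23*z - 121) + s*(10*z^2 + 118*z + 248) - z^3 - 15*z^2 - 47*z - 33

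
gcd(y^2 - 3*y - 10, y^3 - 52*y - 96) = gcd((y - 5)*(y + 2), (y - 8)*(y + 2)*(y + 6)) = y + 2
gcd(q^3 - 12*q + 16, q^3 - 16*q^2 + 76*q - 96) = q - 2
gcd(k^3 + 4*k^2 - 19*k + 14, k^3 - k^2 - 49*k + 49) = k^2 + 6*k - 7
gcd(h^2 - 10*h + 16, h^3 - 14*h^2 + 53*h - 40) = h - 8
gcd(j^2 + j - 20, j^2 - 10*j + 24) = j - 4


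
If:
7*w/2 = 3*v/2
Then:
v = 7*w/3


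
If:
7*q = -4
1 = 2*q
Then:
No Solution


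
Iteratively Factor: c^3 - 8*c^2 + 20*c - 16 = (c - 2)*(c^2 - 6*c + 8) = (c - 2)^2*(c - 4)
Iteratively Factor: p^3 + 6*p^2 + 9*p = (p + 3)*(p^2 + 3*p) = (p + 3)^2*(p)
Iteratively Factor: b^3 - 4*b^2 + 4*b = (b - 2)*(b^2 - 2*b) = b*(b - 2)*(b - 2)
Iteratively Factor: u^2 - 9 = (u + 3)*(u - 3)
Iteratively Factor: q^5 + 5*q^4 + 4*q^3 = (q + 1)*(q^4 + 4*q^3) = q*(q + 1)*(q^3 + 4*q^2) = q^2*(q + 1)*(q^2 + 4*q) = q^3*(q + 1)*(q + 4)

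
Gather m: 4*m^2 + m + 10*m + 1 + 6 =4*m^2 + 11*m + 7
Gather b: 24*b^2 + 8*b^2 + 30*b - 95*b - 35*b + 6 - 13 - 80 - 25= 32*b^2 - 100*b - 112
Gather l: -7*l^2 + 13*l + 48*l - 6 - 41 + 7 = -7*l^2 + 61*l - 40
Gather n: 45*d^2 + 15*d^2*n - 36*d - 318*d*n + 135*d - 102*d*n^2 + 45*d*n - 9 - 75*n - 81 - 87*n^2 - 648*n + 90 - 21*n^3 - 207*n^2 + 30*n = 45*d^2 + 99*d - 21*n^3 + n^2*(-102*d - 294) + n*(15*d^2 - 273*d - 693)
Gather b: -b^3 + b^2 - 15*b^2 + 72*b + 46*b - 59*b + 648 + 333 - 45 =-b^3 - 14*b^2 + 59*b + 936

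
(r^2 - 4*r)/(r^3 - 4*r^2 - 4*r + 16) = r/(r^2 - 4)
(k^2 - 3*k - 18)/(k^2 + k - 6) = (k - 6)/(k - 2)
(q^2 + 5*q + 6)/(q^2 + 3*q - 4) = (q^2 + 5*q + 6)/(q^2 + 3*q - 4)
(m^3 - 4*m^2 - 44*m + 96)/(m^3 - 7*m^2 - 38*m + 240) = (m - 2)/(m - 5)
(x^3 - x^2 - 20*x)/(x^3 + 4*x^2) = (x - 5)/x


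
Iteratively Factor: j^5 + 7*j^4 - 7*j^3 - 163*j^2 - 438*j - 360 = (j + 3)*(j^4 + 4*j^3 - 19*j^2 - 106*j - 120) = (j + 2)*(j + 3)*(j^3 + 2*j^2 - 23*j - 60) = (j + 2)*(j + 3)^2*(j^2 - j - 20) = (j + 2)*(j + 3)^2*(j + 4)*(j - 5)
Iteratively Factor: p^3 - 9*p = (p + 3)*(p^2 - 3*p) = p*(p + 3)*(p - 3)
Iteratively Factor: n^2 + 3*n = (n)*(n + 3)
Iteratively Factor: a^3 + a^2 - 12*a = (a)*(a^2 + a - 12) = a*(a + 4)*(a - 3)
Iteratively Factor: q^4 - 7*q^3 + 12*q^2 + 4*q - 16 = (q - 2)*(q^3 - 5*q^2 + 2*q + 8) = (q - 4)*(q - 2)*(q^2 - q - 2) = (q - 4)*(q - 2)*(q + 1)*(q - 2)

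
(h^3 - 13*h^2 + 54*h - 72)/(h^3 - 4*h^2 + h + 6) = (h^2 - 10*h + 24)/(h^2 - h - 2)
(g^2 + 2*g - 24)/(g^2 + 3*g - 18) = (g - 4)/(g - 3)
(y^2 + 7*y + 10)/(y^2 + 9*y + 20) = (y + 2)/(y + 4)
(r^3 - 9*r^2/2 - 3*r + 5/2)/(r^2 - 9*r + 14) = (2*r^3 - 9*r^2 - 6*r + 5)/(2*(r^2 - 9*r + 14))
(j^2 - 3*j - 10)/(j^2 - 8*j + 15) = (j + 2)/(j - 3)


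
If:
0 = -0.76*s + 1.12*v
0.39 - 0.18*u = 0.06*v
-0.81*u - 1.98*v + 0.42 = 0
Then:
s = -1.15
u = 2.43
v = -0.78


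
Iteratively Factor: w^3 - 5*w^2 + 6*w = (w - 3)*(w^2 - 2*w) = (w - 3)*(w - 2)*(w)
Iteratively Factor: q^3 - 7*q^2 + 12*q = (q)*(q^2 - 7*q + 12) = q*(q - 4)*(q - 3)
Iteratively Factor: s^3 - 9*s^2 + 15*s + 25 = (s - 5)*(s^2 - 4*s - 5) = (s - 5)^2*(s + 1)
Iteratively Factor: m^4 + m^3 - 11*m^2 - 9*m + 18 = (m - 3)*(m^3 + 4*m^2 + m - 6) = (m - 3)*(m + 3)*(m^2 + m - 2) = (m - 3)*(m - 1)*(m + 3)*(m + 2)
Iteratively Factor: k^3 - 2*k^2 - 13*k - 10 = (k + 2)*(k^2 - 4*k - 5) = (k + 1)*(k + 2)*(k - 5)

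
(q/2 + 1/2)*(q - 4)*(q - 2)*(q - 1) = q^4/2 - 3*q^3 + 7*q^2/2 + 3*q - 4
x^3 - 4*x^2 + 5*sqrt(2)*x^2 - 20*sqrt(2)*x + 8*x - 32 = (x - 4)*(x + sqrt(2))*(x + 4*sqrt(2))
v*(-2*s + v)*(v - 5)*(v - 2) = -2*s*v^3 + 14*s*v^2 - 20*s*v + v^4 - 7*v^3 + 10*v^2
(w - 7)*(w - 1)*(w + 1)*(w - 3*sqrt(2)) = w^4 - 7*w^3 - 3*sqrt(2)*w^3 - w^2 + 21*sqrt(2)*w^2 + 3*sqrt(2)*w + 7*w - 21*sqrt(2)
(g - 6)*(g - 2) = g^2 - 8*g + 12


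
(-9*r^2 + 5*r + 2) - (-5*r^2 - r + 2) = -4*r^2 + 6*r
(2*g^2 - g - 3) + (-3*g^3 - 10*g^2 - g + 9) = -3*g^3 - 8*g^2 - 2*g + 6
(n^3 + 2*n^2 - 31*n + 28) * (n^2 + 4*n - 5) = n^5 + 6*n^4 - 28*n^3 - 106*n^2 + 267*n - 140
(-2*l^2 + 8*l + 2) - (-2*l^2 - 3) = 8*l + 5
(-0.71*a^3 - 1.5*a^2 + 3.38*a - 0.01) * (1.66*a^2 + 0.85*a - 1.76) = -1.1786*a^5 - 3.0935*a^4 + 5.5854*a^3 + 5.4964*a^2 - 5.9573*a + 0.0176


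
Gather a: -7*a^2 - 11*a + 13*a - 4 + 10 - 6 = -7*a^2 + 2*a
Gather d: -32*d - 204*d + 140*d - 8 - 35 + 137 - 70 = 24 - 96*d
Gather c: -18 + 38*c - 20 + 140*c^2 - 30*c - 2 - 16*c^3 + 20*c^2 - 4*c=-16*c^3 + 160*c^2 + 4*c - 40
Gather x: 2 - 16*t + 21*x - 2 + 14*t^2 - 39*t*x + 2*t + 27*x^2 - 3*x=14*t^2 - 14*t + 27*x^2 + x*(18 - 39*t)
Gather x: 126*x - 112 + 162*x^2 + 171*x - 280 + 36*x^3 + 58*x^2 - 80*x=36*x^3 + 220*x^2 + 217*x - 392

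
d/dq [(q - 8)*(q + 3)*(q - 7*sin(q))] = -(q - 8)*(q + 3)*(7*cos(q) - 1) + (q - 8)*(q - 7*sin(q)) + (q + 3)*(q - 7*sin(q))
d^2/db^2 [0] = 0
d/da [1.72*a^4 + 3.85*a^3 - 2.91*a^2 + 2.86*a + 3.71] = 6.88*a^3 + 11.55*a^2 - 5.82*a + 2.86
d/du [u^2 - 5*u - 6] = 2*u - 5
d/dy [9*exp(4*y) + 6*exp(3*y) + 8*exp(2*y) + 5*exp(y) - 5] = (36*exp(3*y) + 18*exp(2*y) + 16*exp(y) + 5)*exp(y)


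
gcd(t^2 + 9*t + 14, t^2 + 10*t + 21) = t + 7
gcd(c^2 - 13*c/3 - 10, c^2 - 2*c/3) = 1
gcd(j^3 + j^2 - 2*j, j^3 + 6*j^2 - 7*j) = j^2 - j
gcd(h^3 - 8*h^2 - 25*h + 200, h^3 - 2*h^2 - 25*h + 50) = h^2 - 25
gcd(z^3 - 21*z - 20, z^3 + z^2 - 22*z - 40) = z^2 - z - 20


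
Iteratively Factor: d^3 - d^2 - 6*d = (d)*(d^2 - d - 6) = d*(d + 2)*(d - 3)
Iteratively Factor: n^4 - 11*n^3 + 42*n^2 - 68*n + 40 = (n - 2)*(n^3 - 9*n^2 + 24*n - 20) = (n - 2)^2*(n^2 - 7*n + 10) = (n - 5)*(n - 2)^2*(n - 2)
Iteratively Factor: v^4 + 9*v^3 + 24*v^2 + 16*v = (v + 4)*(v^3 + 5*v^2 + 4*v) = (v + 4)^2*(v^2 + v) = (v + 1)*(v + 4)^2*(v)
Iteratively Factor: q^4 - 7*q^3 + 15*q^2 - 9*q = (q)*(q^3 - 7*q^2 + 15*q - 9) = q*(q - 1)*(q^2 - 6*q + 9) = q*(q - 3)*(q - 1)*(q - 3)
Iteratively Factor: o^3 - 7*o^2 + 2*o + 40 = (o - 5)*(o^2 - 2*o - 8) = (o - 5)*(o - 4)*(o + 2)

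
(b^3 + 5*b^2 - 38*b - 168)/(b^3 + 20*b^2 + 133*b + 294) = (b^2 - 2*b - 24)/(b^2 + 13*b + 42)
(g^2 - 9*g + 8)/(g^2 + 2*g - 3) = (g - 8)/(g + 3)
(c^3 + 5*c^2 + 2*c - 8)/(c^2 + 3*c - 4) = c + 2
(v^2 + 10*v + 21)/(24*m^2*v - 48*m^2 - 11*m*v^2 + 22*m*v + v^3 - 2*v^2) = (v^2 + 10*v + 21)/(24*m^2*v - 48*m^2 - 11*m*v^2 + 22*m*v + v^3 - 2*v^2)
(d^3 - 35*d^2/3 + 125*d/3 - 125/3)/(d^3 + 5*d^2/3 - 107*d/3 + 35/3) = (3*d^2 - 20*d + 25)/(3*d^2 + 20*d - 7)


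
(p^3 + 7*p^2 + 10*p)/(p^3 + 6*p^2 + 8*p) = (p + 5)/(p + 4)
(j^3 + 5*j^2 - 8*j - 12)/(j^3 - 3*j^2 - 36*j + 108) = (j^2 - j - 2)/(j^2 - 9*j + 18)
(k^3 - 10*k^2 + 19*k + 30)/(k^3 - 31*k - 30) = (k - 5)/(k + 5)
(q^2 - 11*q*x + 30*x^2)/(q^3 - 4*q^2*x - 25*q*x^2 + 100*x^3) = (-q + 6*x)/(-q^2 - q*x + 20*x^2)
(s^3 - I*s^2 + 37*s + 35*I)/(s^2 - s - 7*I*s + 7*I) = (s^2 + 6*I*s - 5)/(s - 1)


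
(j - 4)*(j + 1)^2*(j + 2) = j^4 - 11*j^2 - 18*j - 8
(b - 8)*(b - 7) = b^2 - 15*b + 56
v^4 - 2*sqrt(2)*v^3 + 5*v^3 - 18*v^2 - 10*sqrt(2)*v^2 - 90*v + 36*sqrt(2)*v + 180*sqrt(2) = (v + 5)*(v - 3*sqrt(2))*(v - 2*sqrt(2))*(v + 3*sqrt(2))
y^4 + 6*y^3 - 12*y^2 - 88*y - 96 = (y - 4)*(y + 2)^2*(y + 6)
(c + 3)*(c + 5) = c^2 + 8*c + 15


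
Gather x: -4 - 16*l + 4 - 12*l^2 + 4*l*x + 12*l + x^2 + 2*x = -12*l^2 - 4*l + x^2 + x*(4*l + 2)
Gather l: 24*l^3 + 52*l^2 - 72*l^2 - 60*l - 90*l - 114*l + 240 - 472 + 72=24*l^3 - 20*l^2 - 264*l - 160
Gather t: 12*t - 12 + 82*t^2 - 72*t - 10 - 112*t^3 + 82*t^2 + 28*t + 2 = -112*t^3 + 164*t^2 - 32*t - 20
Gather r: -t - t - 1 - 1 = -2*t - 2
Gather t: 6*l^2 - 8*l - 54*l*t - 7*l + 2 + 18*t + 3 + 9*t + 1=6*l^2 - 15*l + t*(27 - 54*l) + 6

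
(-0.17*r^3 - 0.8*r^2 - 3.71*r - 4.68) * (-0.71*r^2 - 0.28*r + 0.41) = 0.1207*r^5 + 0.6156*r^4 + 2.7884*r^3 + 4.0336*r^2 - 0.2107*r - 1.9188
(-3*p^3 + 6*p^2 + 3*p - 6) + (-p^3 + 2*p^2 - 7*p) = -4*p^3 + 8*p^2 - 4*p - 6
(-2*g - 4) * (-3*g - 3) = 6*g^2 + 18*g + 12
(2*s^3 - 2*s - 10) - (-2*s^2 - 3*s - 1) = 2*s^3 + 2*s^2 + s - 9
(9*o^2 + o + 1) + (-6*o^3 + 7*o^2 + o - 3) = -6*o^3 + 16*o^2 + 2*o - 2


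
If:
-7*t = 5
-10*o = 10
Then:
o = -1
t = -5/7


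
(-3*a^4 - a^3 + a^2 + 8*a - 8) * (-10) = 30*a^4 + 10*a^3 - 10*a^2 - 80*a + 80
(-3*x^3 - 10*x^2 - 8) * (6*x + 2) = -18*x^4 - 66*x^3 - 20*x^2 - 48*x - 16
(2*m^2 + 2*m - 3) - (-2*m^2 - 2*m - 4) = 4*m^2 + 4*m + 1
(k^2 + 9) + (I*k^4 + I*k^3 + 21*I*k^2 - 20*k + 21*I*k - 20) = I*k^4 + I*k^3 + k^2 + 21*I*k^2 - 20*k + 21*I*k - 11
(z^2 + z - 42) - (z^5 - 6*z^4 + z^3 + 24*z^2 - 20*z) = -z^5 + 6*z^4 - z^3 - 23*z^2 + 21*z - 42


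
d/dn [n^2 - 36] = 2*n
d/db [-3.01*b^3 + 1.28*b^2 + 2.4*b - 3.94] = -9.03*b^2 + 2.56*b + 2.4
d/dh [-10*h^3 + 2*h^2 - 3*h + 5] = -30*h^2 + 4*h - 3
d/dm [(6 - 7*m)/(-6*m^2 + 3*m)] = 2*(-7*m^2 + 12*m - 3)/(3*m^2*(4*m^2 - 4*m + 1))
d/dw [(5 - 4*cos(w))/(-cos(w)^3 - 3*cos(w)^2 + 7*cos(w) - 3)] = (8*cos(w)^3 - 3*cos(w)^2 - 30*cos(w) + 23)*sin(w)/((cos(w) - 1)^2*(cos(w)^2 + 4*cos(w) - 3)^2)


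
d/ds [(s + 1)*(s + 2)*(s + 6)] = 3*s^2 + 18*s + 20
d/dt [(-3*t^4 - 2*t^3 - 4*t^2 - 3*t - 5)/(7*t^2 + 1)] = (-42*t^5 - 14*t^4 - 12*t^3 + 15*t^2 + 62*t - 3)/(49*t^4 + 14*t^2 + 1)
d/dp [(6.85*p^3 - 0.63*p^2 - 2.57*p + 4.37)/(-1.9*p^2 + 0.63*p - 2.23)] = (-13.015*p^4 + 8.631*p^3 - 51.1064*p^2 + 19.4158*p + 2.978)/(3.61*p^4 - 2.394*p^3 + 8.8709*p^2 - 2.8098*p + 4.9729)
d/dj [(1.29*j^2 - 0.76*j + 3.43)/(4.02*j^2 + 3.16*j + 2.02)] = (7.1316*j^2 - 22.3656*j - 12.374)/(16.1604*j^4 + 25.4064*j^3 + 26.2264*j^2 + 12.7664*j + 4.0804)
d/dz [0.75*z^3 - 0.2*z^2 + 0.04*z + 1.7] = 2.25*z^2 - 0.4*z + 0.04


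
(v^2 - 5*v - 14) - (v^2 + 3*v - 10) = -8*v - 4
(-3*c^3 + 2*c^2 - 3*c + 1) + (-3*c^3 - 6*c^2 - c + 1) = -6*c^3 - 4*c^2 - 4*c + 2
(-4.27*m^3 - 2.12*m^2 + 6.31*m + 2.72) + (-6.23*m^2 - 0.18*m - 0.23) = -4.27*m^3 - 8.35*m^2 + 6.13*m + 2.49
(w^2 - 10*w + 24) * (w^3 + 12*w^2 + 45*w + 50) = w^5 + 2*w^4 - 51*w^3 - 112*w^2 + 580*w + 1200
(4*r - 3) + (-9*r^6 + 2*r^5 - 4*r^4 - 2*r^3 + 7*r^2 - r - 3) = -9*r^6 + 2*r^5 - 4*r^4 - 2*r^3 + 7*r^2 + 3*r - 6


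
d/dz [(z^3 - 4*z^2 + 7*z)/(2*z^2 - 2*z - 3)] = (2*z^4 - 4*z^3 - 15*z^2 + 24*z - 21)/(4*z^4 - 8*z^3 - 8*z^2 + 12*z + 9)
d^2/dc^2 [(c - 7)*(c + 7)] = 2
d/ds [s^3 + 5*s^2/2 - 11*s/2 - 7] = 3*s^2 + 5*s - 11/2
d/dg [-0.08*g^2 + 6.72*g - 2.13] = 6.72 - 0.16*g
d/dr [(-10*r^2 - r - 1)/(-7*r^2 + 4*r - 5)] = (-47*r^2 + 86*r + 9)/(49*r^4 - 56*r^3 + 86*r^2 - 40*r + 25)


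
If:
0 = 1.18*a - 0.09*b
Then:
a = 0.076271186440678*b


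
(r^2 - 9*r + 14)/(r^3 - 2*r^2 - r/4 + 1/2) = 4*(r - 7)/(4*r^2 - 1)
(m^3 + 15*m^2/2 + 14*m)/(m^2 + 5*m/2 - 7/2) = m*(m + 4)/(m - 1)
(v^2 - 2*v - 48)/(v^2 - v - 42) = (v - 8)/(v - 7)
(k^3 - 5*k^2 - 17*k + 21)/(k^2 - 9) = (k^2 - 8*k + 7)/(k - 3)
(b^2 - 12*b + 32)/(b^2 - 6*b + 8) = (b - 8)/(b - 2)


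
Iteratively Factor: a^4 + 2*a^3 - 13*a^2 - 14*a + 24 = (a + 4)*(a^3 - 2*a^2 - 5*a + 6) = (a - 3)*(a + 4)*(a^2 + a - 2) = (a - 3)*(a + 2)*(a + 4)*(a - 1)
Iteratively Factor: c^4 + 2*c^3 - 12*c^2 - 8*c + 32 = (c - 2)*(c^3 + 4*c^2 - 4*c - 16) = (c - 2)*(c + 2)*(c^2 + 2*c - 8) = (c - 2)*(c + 2)*(c + 4)*(c - 2)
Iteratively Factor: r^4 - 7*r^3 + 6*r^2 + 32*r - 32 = (r - 1)*(r^3 - 6*r^2 + 32) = (r - 4)*(r - 1)*(r^2 - 2*r - 8) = (r - 4)*(r - 1)*(r + 2)*(r - 4)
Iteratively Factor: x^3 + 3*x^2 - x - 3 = (x - 1)*(x^2 + 4*x + 3) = (x - 1)*(x + 3)*(x + 1)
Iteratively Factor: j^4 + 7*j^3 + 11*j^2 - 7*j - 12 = (j + 4)*(j^3 + 3*j^2 - j - 3) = (j + 1)*(j + 4)*(j^2 + 2*j - 3) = (j + 1)*(j + 3)*(j + 4)*(j - 1)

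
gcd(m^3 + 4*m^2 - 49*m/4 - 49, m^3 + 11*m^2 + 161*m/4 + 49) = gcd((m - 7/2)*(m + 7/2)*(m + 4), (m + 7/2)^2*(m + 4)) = m^2 + 15*m/2 + 14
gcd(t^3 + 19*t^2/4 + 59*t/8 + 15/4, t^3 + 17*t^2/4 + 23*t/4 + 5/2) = t^2 + 13*t/4 + 5/2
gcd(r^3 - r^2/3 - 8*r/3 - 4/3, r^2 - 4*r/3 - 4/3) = r^2 - 4*r/3 - 4/3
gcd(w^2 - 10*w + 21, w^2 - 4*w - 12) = 1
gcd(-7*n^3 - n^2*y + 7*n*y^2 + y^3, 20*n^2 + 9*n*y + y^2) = 1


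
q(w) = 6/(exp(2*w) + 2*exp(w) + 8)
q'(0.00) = -0.20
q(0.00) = 0.55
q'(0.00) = -0.20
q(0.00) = 0.55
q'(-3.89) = -0.00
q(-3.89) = 0.75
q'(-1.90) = -0.03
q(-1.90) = 0.72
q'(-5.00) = -0.00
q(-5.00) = 0.75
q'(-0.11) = -0.18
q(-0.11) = 0.57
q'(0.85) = -0.28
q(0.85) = 0.33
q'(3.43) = -0.01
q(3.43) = 0.01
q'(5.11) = -0.00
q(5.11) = 0.00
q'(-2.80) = -0.01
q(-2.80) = 0.74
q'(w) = 6*(-2*exp(2*w) - 2*exp(w))/(exp(2*w) + 2*exp(w) + 8)^2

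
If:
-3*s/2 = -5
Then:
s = 10/3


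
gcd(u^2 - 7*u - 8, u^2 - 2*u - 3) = u + 1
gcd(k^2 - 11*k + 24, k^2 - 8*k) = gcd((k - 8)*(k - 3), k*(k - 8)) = k - 8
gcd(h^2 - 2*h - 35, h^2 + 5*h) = h + 5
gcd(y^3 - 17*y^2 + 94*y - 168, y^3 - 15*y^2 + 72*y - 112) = y^2 - 11*y + 28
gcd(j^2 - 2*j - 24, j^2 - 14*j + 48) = j - 6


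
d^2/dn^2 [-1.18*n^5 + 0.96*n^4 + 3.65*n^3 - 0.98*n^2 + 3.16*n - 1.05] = -23.6*n^3 + 11.52*n^2 + 21.9*n - 1.96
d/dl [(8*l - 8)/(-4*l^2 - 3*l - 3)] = 16*(2*l^2 - 4*l - 3)/(16*l^4 + 24*l^3 + 33*l^2 + 18*l + 9)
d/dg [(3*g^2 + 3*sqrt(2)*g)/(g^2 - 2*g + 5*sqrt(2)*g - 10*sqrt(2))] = 6*(-g^2 + 2*sqrt(2)*g^2 - 10*sqrt(2)*g - 10)/(g^4 - 4*g^3 + 10*sqrt(2)*g^3 - 40*sqrt(2)*g^2 + 54*g^2 - 200*g + 40*sqrt(2)*g + 200)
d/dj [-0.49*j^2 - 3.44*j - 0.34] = -0.98*j - 3.44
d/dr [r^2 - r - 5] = 2*r - 1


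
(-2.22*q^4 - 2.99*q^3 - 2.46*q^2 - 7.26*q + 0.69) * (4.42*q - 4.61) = -9.8124*q^5 - 2.9816*q^4 + 2.9107*q^3 - 20.7486*q^2 + 36.5184*q - 3.1809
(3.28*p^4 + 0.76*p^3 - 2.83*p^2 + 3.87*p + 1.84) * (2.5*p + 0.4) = 8.2*p^5 + 3.212*p^4 - 6.771*p^3 + 8.543*p^2 + 6.148*p + 0.736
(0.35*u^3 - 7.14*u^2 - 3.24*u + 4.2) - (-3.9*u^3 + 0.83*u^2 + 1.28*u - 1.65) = 4.25*u^3 - 7.97*u^2 - 4.52*u + 5.85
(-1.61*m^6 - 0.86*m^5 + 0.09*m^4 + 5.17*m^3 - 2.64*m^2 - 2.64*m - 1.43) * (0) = 0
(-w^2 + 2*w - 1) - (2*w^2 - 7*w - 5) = -3*w^2 + 9*w + 4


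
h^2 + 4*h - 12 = (h - 2)*(h + 6)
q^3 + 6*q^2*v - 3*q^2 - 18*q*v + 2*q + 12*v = (q - 2)*(q - 1)*(q + 6*v)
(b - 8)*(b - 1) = b^2 - 9*b + 8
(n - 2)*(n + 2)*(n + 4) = n^3 + 4*n^2 - 4*n - 16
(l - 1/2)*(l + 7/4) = l^2 + 5*l/4 - 7/8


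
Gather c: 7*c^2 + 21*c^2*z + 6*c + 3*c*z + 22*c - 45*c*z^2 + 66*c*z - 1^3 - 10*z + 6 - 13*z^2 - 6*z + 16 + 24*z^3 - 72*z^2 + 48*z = c^2*(21*z + 7) + c*(-45*z^2 + 69*z + 28) + 24*z^3 - 85*z^2 + 32*z + 21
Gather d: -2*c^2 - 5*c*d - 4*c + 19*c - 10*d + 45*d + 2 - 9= -2*c^2 + 15*c + d*(35 - 5*c) - 7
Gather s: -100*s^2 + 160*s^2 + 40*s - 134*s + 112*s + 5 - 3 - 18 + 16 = 60*s^2 + 18*s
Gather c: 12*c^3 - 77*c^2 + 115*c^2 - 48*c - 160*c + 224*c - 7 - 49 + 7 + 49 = 12*c^3 + 38*c^2 + 16*c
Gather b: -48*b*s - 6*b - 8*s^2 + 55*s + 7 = b*(-48*s - 6) - 8*s^2 + 55*s + 7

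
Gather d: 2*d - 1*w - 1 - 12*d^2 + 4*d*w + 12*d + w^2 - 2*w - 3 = -12*d^2 + d*(4*w + 14) + w^2 - 3*w - 4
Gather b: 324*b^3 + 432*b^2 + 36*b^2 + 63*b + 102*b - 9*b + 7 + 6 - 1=324*b^3 + 468*b^2 + 156*b + 12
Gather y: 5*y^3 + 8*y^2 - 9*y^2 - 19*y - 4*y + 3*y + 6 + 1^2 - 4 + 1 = 5*y^3 - y^2 - 20*y + 4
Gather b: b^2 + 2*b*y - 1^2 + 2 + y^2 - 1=b^2 + 2*b*y + y^2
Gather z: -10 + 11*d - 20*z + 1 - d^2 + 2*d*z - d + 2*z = -d^2 + 10*d + z*(2*d - 18) - 9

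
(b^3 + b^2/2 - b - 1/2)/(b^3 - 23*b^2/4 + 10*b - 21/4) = 2*(2*b^2 + 3*b + 1)/(4*b^2 - 19*b + 21)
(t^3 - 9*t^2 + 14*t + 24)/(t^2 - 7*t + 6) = (t^2 - 3*t - 4)/(t - 1)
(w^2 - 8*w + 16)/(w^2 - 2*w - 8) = (w - 4)/(w + 2)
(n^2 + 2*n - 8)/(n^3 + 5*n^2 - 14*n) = (n + 4)/(n*(n + 7))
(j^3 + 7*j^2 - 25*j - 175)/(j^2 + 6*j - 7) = (j^2 - 25)/(j - 1)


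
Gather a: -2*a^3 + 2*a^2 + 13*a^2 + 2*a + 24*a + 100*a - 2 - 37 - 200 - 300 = -2*a^3 + 15*a^2 + 126*a - 539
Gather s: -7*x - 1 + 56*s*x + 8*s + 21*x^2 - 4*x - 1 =s*(56*x + 8) + 21*x^2 - 11*x - 2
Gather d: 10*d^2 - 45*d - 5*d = 10*d^2 - 50*d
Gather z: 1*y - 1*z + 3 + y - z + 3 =2*y - 2*z + 6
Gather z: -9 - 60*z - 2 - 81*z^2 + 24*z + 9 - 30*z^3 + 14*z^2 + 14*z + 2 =-30*z^3 - 67*z^2 - 22*z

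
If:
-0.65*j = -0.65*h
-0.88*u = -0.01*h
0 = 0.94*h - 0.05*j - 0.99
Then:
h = 1.11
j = 1.11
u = 0.01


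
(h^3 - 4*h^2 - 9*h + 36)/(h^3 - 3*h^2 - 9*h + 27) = (h - 4)/(h - 3)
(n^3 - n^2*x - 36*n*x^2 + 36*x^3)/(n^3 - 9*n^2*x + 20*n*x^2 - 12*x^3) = (-n - 6*x)/(-n + 2*x)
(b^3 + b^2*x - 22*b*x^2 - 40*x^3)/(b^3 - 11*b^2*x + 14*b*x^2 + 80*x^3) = (-b - 4*x)/(-b + 8*x)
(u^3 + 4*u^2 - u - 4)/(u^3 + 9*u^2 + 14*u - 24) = (u + 1)/(u + 6)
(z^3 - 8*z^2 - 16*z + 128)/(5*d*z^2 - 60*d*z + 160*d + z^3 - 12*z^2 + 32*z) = (z + 4)/(5*d + z)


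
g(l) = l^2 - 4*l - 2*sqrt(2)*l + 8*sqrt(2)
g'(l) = 2*l - 4 - 2*sqrt(2)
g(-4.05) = 55.37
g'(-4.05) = -14.93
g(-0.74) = 16.91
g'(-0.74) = -8.31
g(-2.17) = 30.84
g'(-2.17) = -11.17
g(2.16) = 1.23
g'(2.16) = -2.51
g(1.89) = 1.98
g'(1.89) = -3.05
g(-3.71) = 50.41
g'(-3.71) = -14.25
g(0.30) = 9.36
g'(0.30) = -6.23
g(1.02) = 5.39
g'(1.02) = -4.79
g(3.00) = -0.17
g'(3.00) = -0.83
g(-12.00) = 237.25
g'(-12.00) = -30.83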